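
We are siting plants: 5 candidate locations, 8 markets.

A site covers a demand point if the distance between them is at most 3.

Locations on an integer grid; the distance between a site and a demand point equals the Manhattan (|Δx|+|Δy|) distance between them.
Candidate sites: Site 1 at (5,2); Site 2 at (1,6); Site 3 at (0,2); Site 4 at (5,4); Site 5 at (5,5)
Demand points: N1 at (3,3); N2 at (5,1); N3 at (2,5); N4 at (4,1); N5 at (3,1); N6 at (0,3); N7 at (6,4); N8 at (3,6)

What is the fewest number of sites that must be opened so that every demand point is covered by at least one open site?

Coverage sets (demand points within 3 of each site):
  Site 1: {N1, N2, N4, N5, N7}
  Site 2: {N3, N8}
  Site 3: {N6}
  Site 4: {N1, N2, N7}
  Site 5: {N3, N7, N8}
No 2 sites suffice: every size-2 union leaves at least one demand point uncovered.
But {Site 1, Site 2, Site 3} covers everything, so the minimum is 3.

3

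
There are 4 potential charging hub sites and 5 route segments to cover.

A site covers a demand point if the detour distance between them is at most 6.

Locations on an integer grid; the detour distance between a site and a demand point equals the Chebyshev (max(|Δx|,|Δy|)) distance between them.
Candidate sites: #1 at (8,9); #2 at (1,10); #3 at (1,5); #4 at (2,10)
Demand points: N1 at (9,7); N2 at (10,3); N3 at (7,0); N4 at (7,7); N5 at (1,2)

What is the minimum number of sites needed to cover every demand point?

2

Coverage sets (demand points within 6 of each site):
  #1: {N1, N2, N4}
  #2: {N4}
  #3: {N3, N4, N5}
  #4: {N4}
No single site covers all 5 demand points.
But {#1, #3} covers everything, so the minimum is 2.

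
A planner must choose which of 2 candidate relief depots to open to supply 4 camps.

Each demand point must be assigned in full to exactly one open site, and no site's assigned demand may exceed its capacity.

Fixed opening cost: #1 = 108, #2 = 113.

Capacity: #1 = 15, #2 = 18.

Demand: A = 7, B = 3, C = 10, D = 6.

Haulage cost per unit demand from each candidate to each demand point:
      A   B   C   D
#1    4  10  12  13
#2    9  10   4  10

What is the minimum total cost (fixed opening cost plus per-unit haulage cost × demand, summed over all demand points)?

379

Open {#1, #2}; cheapest assignment that respects the capacities:
  #1 (cap 15, load 10): A, B — cost 7×4 + 3×10 = 58
  #2 (cap 18, load 16): C, D — cost 10×4 + 6×10 = 100
  Shipping 158, fixed 221 → total 379.
  Any other capacity-feasible assignment to {#1, #2} ships for at least 158.
Total demand is 26 and no other set of sites has combined capacity ≥ 26, so {#1, #2} is the only feasible choice of open sites. Minimum: 379.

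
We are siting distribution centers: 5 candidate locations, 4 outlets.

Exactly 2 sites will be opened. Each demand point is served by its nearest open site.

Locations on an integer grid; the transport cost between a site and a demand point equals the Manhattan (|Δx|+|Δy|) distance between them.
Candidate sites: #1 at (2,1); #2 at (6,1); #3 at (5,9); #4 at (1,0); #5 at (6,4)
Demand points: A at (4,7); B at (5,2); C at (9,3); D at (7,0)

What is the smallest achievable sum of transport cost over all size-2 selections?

12

Open {#2, #3}.
  A→#3 3, B→#2 2, C→#2 5, D→#2 2  ⇒ total 12.
Compare {#2, #5}: total 13.
Compare {#3, #5}: total 15.
No size-2 selection does better; minimum is 12.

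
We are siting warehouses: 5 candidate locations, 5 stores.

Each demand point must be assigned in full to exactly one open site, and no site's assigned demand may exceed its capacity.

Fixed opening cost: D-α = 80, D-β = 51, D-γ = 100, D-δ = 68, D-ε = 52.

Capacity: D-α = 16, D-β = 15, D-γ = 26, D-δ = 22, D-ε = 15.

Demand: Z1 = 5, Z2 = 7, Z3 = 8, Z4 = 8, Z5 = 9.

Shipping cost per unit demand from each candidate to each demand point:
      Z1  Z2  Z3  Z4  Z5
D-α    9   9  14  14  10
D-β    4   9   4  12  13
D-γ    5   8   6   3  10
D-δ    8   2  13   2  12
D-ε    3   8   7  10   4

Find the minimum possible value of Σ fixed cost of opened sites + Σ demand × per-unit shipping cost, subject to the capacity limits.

Open {D-β, D-δ, D-ε}; cheapest assignment that respects the capacities:
  D-β (cap 15, load 8): Z3 — cost 8×4 = 32
  D-δ (cap 22, load 15): Z2, Z4 — cost 7×2 + 8×2 = 30
  D-ε (cap 15, load 14): Z1, Z5 — cost 5×3 + 9×4 = 51
  Shipping 113, fixed 171 → total 284.
  Any other capacity-feasible assignment to {D-β, D-δ, D-ε} ships for at least 113.
Compare {D-γ, D-ε}: its best feasible assignment gives total 331.
Compare {D-γ, D-δ, D-ε}: its best feasible assignment gives total 349.
Every other set of open sites that can feasibly serve all demand totals ≥ 331 even under its best assignment. Minimum: 284.

284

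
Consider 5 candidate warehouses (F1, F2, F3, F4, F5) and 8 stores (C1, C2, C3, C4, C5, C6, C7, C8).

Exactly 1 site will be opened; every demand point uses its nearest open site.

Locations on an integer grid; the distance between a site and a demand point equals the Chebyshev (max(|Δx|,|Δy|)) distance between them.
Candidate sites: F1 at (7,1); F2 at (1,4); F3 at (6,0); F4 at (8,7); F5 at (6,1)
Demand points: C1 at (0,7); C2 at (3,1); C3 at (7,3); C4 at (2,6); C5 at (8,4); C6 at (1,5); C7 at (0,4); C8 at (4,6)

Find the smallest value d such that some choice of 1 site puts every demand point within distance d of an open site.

Open {F5}.
  Farthest demand point is C1 at distance 6 (to F5); all others are ≤ 6.
With {F1} the worst case is 7.
With {F2} the worst case is 7.
No size-1 selection achieves below 6.

6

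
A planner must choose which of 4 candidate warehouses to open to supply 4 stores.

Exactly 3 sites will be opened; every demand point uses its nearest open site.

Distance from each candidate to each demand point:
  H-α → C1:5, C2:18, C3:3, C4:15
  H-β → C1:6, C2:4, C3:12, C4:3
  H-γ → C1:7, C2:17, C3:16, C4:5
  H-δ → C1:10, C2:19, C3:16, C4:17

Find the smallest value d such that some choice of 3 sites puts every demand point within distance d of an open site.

Open {H-α, H-β, H-γ}.
  Farthest demand point is C1 at distance 5 (to H-α); all others are ≤ 5.
With {H-α, H-β, H-δ} the worst case is 5.
With {H-β, H-γ, H-δ} the worst case is 12.
No size-3 selection achieves below 5.

5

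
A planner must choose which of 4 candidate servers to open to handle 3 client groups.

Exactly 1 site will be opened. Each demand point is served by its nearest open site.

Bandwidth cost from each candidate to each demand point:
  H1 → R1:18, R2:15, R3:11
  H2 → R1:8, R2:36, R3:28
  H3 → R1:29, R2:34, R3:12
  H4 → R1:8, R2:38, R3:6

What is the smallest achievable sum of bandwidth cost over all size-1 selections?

44

Open {H1}.
  R1→H1 18, R2→H1 15, R3→H1 11  ⇒ total 44.
Compare {H4}: total 52.
Compare {H2}: total 72.
No size-1 selection does better; minimum is 44.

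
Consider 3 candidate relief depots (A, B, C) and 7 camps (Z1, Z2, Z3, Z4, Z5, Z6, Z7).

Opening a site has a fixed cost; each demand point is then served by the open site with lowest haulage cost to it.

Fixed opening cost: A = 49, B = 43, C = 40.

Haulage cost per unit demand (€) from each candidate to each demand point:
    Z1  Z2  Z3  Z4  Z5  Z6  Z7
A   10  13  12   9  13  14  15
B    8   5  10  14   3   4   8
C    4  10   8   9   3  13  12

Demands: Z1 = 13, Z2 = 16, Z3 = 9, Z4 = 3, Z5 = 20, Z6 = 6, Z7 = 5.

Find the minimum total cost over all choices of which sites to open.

Open {B, C}: assign each demand point to its cheapest open site.
  Z1→C 13×4=52, Z2→B 16×5=80, Z3→C 9×8=72, Z4→C 3×9=27, Z5→B 20×3=60, Z6→B 6×4=24, Z7→B 5×8=40
  haulage cost 355, fixed 83 → total 438.
Compare {B}: haulage cost 440 + fixed 43 = 483.
Compare {A, B, C}: haulage cost 355 + fixed 132 = 487.
Compare {A, B}: haulage cost 425 + fixed 92 = 517.
All other subsets cost ≥ 483. Minimum total cost: 438.

438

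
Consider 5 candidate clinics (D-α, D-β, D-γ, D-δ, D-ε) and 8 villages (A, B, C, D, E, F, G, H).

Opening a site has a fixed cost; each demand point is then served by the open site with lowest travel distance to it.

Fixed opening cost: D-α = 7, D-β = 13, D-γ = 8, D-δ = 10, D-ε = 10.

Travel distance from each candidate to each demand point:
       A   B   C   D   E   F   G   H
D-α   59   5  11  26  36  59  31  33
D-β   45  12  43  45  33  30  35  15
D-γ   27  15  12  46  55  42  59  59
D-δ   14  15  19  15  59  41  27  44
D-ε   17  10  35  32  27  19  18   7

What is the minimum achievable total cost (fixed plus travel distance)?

143

Open {D-α, D-δ, D-ε}: assign each demand point to its cheapest open site.
  A→D-δ 14, B→D-α 5, C→D-α 11, D→D-δ 15, E→D-ε 27, F→D-ε 19, G→D-ε 18, H→D-ε 7
  travel distance 116, fixed 27 → total 143.
Compare {D-α, D-ε}: travel distance 130 + fixed 17 = 147.
Compare {D-δ, D-ε}: travel distance 129 + fixed 20 = 149.
Compare {D-γ, D-δ, D-ε}: travel distance 122 + fixed 28 = 150.
All other subsets cost ≥ 147. Minimum total cost: 143.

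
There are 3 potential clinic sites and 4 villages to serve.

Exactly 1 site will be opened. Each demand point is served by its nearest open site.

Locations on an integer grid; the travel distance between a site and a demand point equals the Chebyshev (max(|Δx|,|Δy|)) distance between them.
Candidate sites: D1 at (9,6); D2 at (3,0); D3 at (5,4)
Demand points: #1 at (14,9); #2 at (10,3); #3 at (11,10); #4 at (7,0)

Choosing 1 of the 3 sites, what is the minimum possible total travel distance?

Open {D1}.
  #1→D1 5, #2→D1 3, #3→D1 4, #4→D1 6  ⇒ total 18.
Compare {D3}: total 24.
Compare {D2}: total 32.

18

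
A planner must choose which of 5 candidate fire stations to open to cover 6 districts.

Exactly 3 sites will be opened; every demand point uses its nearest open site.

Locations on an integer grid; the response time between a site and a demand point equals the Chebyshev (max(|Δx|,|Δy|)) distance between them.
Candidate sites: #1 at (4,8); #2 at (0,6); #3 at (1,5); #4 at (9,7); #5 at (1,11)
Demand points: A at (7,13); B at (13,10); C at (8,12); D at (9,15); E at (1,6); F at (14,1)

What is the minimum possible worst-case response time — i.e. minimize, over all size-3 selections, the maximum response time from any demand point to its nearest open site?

7

Open {#1, #2, #4}.
  Farthest demand point is D at response time 7 (to #1); all others are ≤ 7.
With {#1, #3, #4} the worst case is 7.
With {#1, #4, #5} the worst case is 7.
No size-3 selection achieves below 7.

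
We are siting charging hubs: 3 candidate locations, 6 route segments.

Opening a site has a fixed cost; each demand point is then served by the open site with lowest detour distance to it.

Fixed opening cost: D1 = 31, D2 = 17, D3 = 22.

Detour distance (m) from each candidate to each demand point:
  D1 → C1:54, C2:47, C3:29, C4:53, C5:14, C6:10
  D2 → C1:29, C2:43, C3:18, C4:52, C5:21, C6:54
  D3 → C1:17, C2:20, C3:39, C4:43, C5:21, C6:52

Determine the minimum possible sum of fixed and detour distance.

Open {D1, D3}: assign each demand point to its cheapest open site.
  C1→D3 17, C2→D3 20, C3→D1 29, C4→D3 43, C5→D1 14, C6→D1 10
  detour distance 133, fixed 53 → total 186.
Compare {D1, D2, D3}: detour distance 122 + fixed 70 = 192.
Compare {D2, D3}: detour distance 171 + fixed 39 = 210.
Compare {D3}: detour distance 192 + fixed 22 = 214.
All other subsets cost ≥ 192. Minimum total cost: 186.

186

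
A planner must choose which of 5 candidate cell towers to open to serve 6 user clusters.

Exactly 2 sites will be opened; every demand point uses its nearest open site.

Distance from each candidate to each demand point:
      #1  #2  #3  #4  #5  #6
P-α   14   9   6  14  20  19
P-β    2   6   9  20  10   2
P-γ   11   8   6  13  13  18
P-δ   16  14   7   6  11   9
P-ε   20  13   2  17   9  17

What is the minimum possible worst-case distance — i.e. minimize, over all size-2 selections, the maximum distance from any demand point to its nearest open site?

10

Open {P-β, P-δ}.
  Farthest demand point is #5 at distance 10 (to P-β); all others are ≤ 10.
With {P-γ, P-δ} the worst case is 11.
With {P-β, P-γ} the worst case is 13.
No size-2 selection achieves below 10.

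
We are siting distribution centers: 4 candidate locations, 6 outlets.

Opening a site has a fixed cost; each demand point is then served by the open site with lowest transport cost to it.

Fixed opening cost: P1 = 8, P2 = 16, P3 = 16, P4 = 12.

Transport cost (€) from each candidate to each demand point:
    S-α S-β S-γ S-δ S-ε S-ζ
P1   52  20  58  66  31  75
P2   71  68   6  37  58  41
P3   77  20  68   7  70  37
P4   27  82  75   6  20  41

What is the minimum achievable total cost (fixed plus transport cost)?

Open {P1, P2, P4}: assign each demand point to its cheapest open site.
  S-α→P4 27, S-β→P1 20, S-γ→P2 6, S-δ→P4 6, S-ε→P4 20, S-ζ→P2 41
  transport cost 120, fixed 36 → total 156.
Compare {P2, P3, P4}: transport cost 116 + fixed 44 = 160.
Compare {P1, P2, P3, P4}: transport cost 116 + fixed 52 = 168.
Compare {P1, P4}: transport cost 172 + fixed 20 = 192.
All other subsets cost ≥ 160. Minimum total cost: 156.

156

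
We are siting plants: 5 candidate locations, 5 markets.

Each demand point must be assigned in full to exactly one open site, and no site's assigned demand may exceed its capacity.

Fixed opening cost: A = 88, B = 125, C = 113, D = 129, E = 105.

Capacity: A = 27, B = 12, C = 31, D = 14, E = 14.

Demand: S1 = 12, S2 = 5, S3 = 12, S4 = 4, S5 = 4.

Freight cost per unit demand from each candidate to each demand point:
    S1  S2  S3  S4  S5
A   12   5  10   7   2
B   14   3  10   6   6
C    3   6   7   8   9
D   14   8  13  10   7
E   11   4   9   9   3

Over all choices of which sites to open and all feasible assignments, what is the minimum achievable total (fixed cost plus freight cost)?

382

Open {A, C}; cheapest assignment that respects the capacities:
  A (cap 27, load 13): S2, S4, S5 — cost 5×5 + 4×7 + 4×2 = 61
  C (cap 31, load 24): S1, S3 — cost 12×3 + 12×7 = 120
  Shipping 181, fixed 201 → total 382.
  Any other capacity-feasible assignment to {A, C} ships for at least 181.
Compare {C, E}: its best feasible assignment gives total 402.
Compare {B, C}: its best feasible assignment gives total 429.
Every other set of open sites that can feasibly serve all demand totals ≥ 402 even under its best assignment. Minimum: 382.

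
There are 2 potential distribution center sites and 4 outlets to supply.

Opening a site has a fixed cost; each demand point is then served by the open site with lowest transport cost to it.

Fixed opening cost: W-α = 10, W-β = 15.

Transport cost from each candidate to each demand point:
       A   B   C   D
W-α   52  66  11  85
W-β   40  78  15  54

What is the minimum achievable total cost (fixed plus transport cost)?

Open {W-α, W-β}: assign each demand point to its cheapest open site.
  A→W-β 40, B→W-α 66, C→W-α 11, D→W-β 54
  transport cost 171, fixed 25 → total 196.
Compare {W-β}: transport cost 187 + fixed 15 = 202.
Compare {W-α}: transport cost 214 + fixed 10 = 224.

196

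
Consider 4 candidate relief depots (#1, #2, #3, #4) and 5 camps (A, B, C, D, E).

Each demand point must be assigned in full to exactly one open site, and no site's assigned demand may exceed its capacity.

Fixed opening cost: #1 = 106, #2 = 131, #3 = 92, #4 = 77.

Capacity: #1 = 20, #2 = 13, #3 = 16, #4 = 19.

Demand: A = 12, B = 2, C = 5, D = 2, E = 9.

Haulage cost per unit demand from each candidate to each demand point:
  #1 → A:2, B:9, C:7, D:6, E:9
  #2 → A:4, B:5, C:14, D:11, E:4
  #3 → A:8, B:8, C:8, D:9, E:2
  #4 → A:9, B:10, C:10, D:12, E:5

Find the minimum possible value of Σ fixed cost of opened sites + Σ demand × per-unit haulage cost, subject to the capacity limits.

Open {#1, #3}; cheapest assignment that respects the capacities:
  #1 (cap 20, load 19): A, C, D — cost 12×2 + 5×7 + 2×6 = 71
  #3 (cap 16, load 11): B, E — cost 2×8 + 9×2 = 34
  Shipping 105, fixed 198 → total 303.
  Any other capacity-feasible assignment to {#1, #3} ships for at least 105.
Compare {#1, #4}: its best feasible assignment gives total 319.
Compare {#1, #2}: its best feasible assignment gives total 354.
Every other set of open sites that can feasibly serve all demand totals ≥ 319 even under its best assignment. Minimum: 303.

303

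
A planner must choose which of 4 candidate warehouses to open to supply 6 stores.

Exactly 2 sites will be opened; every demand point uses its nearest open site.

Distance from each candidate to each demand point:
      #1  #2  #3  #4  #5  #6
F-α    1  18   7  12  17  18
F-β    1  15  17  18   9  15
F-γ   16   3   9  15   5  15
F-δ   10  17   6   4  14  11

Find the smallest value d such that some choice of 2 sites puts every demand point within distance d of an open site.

11

Open {F-γ, F-δ}.
  Farthest demand point is #6 at distance 11 (to F-δ); all others are ≤ 11.
With {F-α, F-β} the worst case is 15.
With {F-α, F-γ} the worst case is 15.
No size-2 selection achieves below 11.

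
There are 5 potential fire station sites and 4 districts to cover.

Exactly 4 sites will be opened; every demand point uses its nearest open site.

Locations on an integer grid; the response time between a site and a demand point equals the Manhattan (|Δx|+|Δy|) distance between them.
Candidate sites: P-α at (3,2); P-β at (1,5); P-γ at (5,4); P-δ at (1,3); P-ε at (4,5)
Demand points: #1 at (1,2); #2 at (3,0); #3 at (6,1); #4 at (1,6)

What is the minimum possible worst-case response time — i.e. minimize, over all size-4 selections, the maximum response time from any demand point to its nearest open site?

4

Open {P-α, P-β, P-γ, P-δ}.
  Farthest demand point is #3 at response time 4 (to P-α); all others are ≤ 4.
With {P-α, P-β, P-γ, P-ε} the worst case is 4.
With {P-α, P-β, P-δ, P-ε} the worst case is 4.
No size-4 selection achieves below 4.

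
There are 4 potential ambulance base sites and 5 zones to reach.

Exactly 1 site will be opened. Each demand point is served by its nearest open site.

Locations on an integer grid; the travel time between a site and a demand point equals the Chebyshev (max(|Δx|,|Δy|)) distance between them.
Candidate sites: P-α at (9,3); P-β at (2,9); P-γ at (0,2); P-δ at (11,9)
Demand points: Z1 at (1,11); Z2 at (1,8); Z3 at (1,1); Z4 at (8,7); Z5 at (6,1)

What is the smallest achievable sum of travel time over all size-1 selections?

25

Open {P-β}.
  Z1→P-β 2, Z2→P-β 1, Z3→P-β 8, Z4→P-β 6, Z5→P-β 8  ⇒ total 25.
Compare {P-γ}: total 30.
Compare {P-α}: total 31.
No size-1 selection does better; minimum is 25.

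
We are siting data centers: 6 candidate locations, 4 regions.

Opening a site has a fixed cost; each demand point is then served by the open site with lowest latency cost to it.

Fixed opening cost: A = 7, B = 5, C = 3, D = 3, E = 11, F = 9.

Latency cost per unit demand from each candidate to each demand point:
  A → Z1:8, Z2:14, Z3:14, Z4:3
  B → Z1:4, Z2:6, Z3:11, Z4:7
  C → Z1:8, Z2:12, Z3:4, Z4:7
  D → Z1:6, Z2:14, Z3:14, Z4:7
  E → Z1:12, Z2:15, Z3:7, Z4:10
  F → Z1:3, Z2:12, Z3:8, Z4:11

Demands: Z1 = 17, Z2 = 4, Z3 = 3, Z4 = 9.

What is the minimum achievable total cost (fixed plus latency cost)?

Open {A, B, C, F}: assign each demand point to its cheapest open site.
  Z1→F 17×3=51, Z2→B 4×6=24, Z3→C 3×4=12, Z4→A 9×3=27
  latency cost 114, fixed 24 → total 138.
Compare {A, B, C, D, F}: latency cost 114 + fixed 27 = 141.
Compare {A, B, C}: latency cost 131 + fixed 15 = 146.
Compare {A, B, F}: latency cost 126 + fixed 21 = 147.
All other subsets cost ≥ 141. Minimum total cost: 138.

138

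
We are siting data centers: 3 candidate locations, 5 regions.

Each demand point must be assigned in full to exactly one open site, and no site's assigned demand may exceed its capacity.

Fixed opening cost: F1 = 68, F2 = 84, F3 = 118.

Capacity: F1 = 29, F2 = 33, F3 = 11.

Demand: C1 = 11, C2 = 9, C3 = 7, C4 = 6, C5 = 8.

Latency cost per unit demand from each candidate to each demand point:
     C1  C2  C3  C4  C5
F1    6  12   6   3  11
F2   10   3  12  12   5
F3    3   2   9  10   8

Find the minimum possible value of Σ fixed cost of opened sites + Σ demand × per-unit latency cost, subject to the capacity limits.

Open {F1, F2}; cheapest assignment that respects the capacities:
  F1 (cap 29, load 24): C1, C3, C4 — cost 11×6 + 7×6 + 6×3 = 126
  F2 (cap 33, load 17): C2, C5 — cost 9×3 + 8×5 = 67
  Shipping 193, fixed 152 → total 345.
  Any other capacity-feasible assignment to {F1, F2} ships for at least 193.
Compare {F1, F2, F3}: its best feasible assignment gives total 430.
Compare {F2, F3}: its best feasible assignment gives total 458.
Every other set of open sites that can feasibly serve all demand totals ≥ 430 even under its best assignment. Minimum: 345.

345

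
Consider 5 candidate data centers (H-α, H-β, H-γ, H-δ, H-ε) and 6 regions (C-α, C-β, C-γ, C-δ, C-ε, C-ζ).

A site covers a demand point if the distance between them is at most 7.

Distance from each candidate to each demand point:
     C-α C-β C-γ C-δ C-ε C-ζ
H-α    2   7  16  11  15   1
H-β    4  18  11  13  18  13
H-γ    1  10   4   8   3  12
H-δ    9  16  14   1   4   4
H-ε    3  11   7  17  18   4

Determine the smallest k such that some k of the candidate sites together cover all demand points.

Coverage sets (demand points within 7 of each site):
  H-α: {C-α, C-β, C-ζ}
  H-β: {C-α}
  H-γ: {C-α, C-γ, C-ε}
  H-δ: {C-δ, C-ε, C-ζ}
  H-ε: {C-α, C-γ, C-ζ}
No 2 sites suffice: every size-2 union leaves at least one demand point uncovered.
But {H-α, H-γ, H-δ} covers everything, so the minimum is 3.

3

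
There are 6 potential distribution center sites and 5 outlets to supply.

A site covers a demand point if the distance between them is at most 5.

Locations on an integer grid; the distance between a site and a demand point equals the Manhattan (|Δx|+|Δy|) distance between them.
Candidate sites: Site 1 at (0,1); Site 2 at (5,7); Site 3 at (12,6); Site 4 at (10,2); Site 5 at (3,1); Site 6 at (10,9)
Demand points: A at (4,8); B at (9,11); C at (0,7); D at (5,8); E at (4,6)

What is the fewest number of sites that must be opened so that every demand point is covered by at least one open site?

Coverage sets (demand points within 5 of each site):
  Site 1: {}
  Site 2: {A, C, D, E}
  Site 3: {}
  Site 4: {}
  Site 5: {}
  Site 6: {B}
No single site covers all 5 demand points.
But {Site 2, Site 6} covers everything, so the minimum is 2.

2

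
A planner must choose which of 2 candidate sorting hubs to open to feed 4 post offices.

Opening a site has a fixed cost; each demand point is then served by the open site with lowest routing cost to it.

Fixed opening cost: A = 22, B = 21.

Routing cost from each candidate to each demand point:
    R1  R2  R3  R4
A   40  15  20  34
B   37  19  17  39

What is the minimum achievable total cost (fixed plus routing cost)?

131

Open {A}: assign each demand point to its cheapest open site.
  R1→A 40, R2→A 15, R3→A 20, R4→A 34
  routing cost 109, fixed 22 → total 131.
Compare {B}: routing cost 112 + fixed 21 = 133.
Compare {A, B}: routing cost 103 + fixed 43 = 146.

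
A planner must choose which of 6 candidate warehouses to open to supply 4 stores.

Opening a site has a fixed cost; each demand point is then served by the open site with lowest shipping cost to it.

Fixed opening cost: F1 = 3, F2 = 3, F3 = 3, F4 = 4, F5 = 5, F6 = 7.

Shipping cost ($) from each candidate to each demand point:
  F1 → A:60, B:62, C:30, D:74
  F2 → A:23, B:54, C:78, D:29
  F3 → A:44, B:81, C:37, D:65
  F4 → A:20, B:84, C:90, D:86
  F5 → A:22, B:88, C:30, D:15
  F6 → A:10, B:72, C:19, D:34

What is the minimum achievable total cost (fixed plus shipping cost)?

Open {F2, F5, F6}: assign each demand point to its cheapest open site.
  A→F6 10, B→F2 54, C→F6 19, D→F5 15
  shipping cost 98, fixed 15 → total 113.
Compare {F1, F2, F5, F6}: shipping cost 98 + fixed 18 = 116.
Compare {F2, F3, F5, F6}: shipping cost 98 + fixed 18 = 116.
Compare {F2, F4, F5, F6}: shipping cost 98 + fixed 19 = 117.
All other subsets cost ≥ 116. Minimum total cost: 113.

113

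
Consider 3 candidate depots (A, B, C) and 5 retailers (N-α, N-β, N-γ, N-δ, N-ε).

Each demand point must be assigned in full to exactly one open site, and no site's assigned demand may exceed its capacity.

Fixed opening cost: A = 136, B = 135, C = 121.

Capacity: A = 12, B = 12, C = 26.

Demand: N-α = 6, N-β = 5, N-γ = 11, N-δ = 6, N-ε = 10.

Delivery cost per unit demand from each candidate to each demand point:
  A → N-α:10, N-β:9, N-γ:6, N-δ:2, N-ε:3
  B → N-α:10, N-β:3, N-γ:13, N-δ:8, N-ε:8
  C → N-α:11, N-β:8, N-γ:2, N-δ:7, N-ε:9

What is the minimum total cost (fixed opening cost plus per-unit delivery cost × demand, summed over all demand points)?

481

Open {A, C}; cheapest assignment that respects the capacities:
  A (cap 12, load 12): N-α, N-δ — cost 6×10 + 6×2 = 72
  C (cap 26, load 26): N-β, N-γ, N-ε — cost 5×8 + 11×2 + 10×9 = 152
  Shipping 224, fixed 257 → total 481.
  Any other capacity-feasible assignment to {A, C} ships for at least 224.
Compare {B, C}: its best feasible assignment gives total 516.
Compare {A, B, C}: its best feasible assignment gives total 561.
Every other set of open sites that can feasibly serve all demand totals ≥ 516 even under its best assignment. Minimum: 481.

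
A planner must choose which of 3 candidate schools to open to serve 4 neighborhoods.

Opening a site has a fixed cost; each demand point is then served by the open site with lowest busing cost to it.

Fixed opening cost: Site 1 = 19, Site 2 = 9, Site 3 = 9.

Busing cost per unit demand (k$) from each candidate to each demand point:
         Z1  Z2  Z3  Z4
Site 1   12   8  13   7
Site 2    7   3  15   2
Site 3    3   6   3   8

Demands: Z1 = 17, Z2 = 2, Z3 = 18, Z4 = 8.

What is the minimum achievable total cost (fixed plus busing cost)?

Open {Site 2, Site 3}: assign each demand point to its cheapest open site.
  Z1→Site 3 17×3=51, Z2→Site 2 2×3=6, Z3→Site 3 18×3=54, Z4→Site 2 8×2=16
  busing cost 127, fixed 18 → total 145.
Compare {Site 1, Site 2, Site 3}: busing cost 127 + fixed 37 = 164.
Compare {Site 3}: busing cost 181 + fixed 9 = 190.
Compare {Site 1, Site 3}: busing cost 173 + fixed 28 = 201.
All other subsets cost ≥ 164. Minimum total cost: 145.

145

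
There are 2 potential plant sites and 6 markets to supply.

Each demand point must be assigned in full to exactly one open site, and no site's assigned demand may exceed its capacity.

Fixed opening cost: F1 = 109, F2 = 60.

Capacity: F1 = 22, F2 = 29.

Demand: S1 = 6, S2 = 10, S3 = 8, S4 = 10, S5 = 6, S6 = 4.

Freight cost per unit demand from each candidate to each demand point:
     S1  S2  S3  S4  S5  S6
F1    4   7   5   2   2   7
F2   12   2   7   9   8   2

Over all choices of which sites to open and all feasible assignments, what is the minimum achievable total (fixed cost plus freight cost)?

309

Open {F1, F2}; cheapest assignment that respects the capacities:
  F1 (cap 22, load 22): S1, S4, S5 — cost 6×4 + 10×2 + 6×2 = 56
  F2 (cap 29, load 22): S2, S3, S6 — cost 10×2 + 8×7 + 4×2 = 84
  Shipping 140, fixed 169 → total 309.
  Any other capacity-feasible assignment to {F1, F2} ships for at least 140.
Total demand is 44 and no other set of sites has combined capacity ≥ 44, so {F1, F2} is the only feasible choice of open sites. Minimum: 309.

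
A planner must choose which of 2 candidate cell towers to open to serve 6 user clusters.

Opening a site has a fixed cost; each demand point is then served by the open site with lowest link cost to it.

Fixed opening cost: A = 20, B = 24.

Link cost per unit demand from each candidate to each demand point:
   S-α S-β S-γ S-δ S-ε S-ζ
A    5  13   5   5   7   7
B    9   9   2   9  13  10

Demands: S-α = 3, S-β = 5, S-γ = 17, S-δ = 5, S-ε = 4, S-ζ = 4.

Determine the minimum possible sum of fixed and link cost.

219

Open {A, B}: assign each demand point to its cheapest open site.
  S-α→A 3×5=15, S-β→B 5×9=45, S-γ→B 17×2=34, S-δ→A 5×5=25, S-ε→A 4×7=28, S-ζ→A 4×7=28
  link cost 175, fixed 44 → total 219.
Compare {A}: link cost 246 + fixed 20 = 266.
Compare {B}: link cost 243 + fixed 24 = 267.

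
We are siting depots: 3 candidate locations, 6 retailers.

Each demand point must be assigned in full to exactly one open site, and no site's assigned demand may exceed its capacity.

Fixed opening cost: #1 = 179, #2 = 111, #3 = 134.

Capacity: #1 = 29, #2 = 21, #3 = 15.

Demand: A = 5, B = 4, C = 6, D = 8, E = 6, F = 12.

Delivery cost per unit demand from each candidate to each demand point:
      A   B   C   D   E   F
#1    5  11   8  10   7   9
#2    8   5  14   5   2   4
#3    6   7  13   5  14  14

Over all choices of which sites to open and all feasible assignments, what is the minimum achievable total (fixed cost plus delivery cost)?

Open {#1, #2}; cheapest assignment that respects the capacities:
  #1 (cap 29, load 21): A, B, C, E — cost 5×5 + 4×11 + 6×8 + 6×7 = 159
  #2 (cap 21, load 20): D, F — cost 8×5 + 12×4 = 88
  Shipping 247, fixed 290 → total 537.
  Any other capacity-feasible assignment to {#1, #2} ships for at least 247.
Compare {#1, #3}: its best feasible assignment gives total 604.
Compare {#1, #2, #3}: its best feasible assignment gives total 625.
Every other set of open sites that can feasibly serve all demand totals ≥ 604 even under its best assignment. Minimum: 537.

537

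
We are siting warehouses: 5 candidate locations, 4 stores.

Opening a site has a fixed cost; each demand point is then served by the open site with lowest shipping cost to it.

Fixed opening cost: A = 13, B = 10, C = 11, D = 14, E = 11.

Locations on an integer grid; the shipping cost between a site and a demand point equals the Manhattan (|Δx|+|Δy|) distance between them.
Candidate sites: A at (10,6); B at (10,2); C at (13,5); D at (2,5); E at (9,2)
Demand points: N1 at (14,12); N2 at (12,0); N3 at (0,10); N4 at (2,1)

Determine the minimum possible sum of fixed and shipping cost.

50

Open {C, D}: assign each demand point to its cheapest open site.
  N1→C 8, N2→C 6, N3→D 7, N4→D 4
  shipping cost 25, fixed 25 → total 50.
Compare {B, D}: shipping cost 29 + fixed 24 = 53.
Compare {B}: shipping cost 45 + fixed 10 = 55.
Compare {E}: shipping cost 45 + fixed 11 = 56.
All other subsets cost ≥ 53. Minimum total cost: 50.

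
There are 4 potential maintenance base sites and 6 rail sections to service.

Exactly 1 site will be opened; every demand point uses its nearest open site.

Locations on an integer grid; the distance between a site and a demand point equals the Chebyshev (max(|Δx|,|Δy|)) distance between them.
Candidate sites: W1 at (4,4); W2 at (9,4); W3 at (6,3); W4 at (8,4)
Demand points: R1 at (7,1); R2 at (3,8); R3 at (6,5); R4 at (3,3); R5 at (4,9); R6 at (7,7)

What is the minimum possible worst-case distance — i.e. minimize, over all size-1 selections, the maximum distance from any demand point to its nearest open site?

5

Open {W1}.
  Farthest demand point is R5 at distance 5 (to W1); all others are ≤ 5.
With {W4} the worst case is 5.
With {W2} the worst case is 6.
No size-1 selection achieves below 5.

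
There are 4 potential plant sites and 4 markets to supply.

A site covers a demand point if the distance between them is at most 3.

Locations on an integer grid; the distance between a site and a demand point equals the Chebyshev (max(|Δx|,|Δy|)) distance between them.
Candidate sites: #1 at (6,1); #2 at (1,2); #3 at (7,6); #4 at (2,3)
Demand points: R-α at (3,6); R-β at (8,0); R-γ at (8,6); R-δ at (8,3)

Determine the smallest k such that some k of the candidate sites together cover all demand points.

Coverage sets (demand points within 3 of each site):
  #1: {R-β, R-δ}
  #2: {}
  #3: {R-γ, R-δ}
  #4: {R-α}
No 2 sites suffice: every size-2 union leaves at least one demand point uncovered.
But {#1, #3, #4} covers everything, so the minimum is 3.

3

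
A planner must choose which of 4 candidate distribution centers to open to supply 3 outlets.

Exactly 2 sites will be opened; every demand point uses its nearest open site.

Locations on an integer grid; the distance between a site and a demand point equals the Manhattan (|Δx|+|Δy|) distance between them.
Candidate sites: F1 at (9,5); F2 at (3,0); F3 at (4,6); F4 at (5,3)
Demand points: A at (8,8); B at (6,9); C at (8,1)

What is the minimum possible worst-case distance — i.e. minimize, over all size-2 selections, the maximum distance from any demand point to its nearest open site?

Open {F1, F3}.
  Farthest demand point is B at distance 5 (to F3); all others are ≤ 5.
With {F2, F3} the worst case is 6.
With {F3, F4} the worst case is 6.
No size-2 selection achieves below 5.

5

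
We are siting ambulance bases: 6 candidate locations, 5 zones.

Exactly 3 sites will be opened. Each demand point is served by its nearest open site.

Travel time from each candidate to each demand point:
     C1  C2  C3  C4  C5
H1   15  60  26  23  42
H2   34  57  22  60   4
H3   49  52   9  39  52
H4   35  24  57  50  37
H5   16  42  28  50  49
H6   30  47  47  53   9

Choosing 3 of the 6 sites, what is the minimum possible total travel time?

Open {H1, H2, H4}.
  C1→H1 15, C2→H4 24, C3→H2 22, C4→H1 23, C5→H2 4  ⇒ total 88.
Compare {H1, H4, H6}: total 97.
Compare {H1, H2, H3}: total 103.
No size-3 selection does better; minimum is 88.

88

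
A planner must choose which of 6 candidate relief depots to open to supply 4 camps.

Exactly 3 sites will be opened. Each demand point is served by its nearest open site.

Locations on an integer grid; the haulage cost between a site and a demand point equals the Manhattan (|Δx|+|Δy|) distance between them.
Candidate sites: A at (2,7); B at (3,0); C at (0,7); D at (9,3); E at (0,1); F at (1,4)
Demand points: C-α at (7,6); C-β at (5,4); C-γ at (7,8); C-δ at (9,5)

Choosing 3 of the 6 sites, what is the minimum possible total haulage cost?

17

Open {A, D, F}.
  C-α→D 5, C-β→F 4, C-γ→A 6, C-δ→D 2  ⇒ total 17.
Compare {A, B, D}: total 18.
Compare {A, C, D}: total 18.
No size-3 selection does better; minimum is 17.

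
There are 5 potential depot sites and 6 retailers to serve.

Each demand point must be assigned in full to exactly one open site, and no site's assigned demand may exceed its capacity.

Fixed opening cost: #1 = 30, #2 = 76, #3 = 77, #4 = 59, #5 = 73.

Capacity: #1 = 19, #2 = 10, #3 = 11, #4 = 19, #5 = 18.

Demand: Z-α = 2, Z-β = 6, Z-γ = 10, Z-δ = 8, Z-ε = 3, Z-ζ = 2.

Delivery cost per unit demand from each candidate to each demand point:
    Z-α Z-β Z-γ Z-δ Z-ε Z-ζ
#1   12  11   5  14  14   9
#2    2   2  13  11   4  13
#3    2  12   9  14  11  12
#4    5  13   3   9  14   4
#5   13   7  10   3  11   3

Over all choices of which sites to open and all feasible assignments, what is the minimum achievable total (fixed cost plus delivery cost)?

279

Open {#4, #5}; cheapest assignment that respects the capacities:
  #4 (cap 19, load 14): Z-α, Z-γ, Z-ζ — cost 2×5 + 10×3 + 2×4 = 48
  #5 (cap 18, load 17): Z-β, Z-δ, Z-ε — cost 6×7 + 8×3 + 3×11 = 99
  Shipping 147, fixed 132 → total 279.
  Any other capacity-feasible assignment to {#4, #5} ships for at least 147.
Compare {#1, #5}: its best feasible assignment gives total 291.
Compare {#2, #4, #5}: its best feasible assignment gives total 302.
Every other set of open sites that can feasibly serve all demand totals ≥ 291 even under its best assignment. Minimum: 279.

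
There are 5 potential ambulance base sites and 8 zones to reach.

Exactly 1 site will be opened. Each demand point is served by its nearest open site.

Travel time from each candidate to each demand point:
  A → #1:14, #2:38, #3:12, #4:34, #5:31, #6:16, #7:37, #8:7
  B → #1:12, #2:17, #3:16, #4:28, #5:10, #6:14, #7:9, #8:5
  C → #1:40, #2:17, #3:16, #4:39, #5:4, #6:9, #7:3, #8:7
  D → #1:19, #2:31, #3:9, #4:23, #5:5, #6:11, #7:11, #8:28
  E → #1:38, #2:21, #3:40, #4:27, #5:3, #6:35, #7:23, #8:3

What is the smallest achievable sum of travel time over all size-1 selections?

Open {B}.
  #1→B 12, #2→B 17, #3→B 16, #4→B 28, #5→B 10, #6→B 14, #7→B 9, #8→B 5  ⇒ total 111.
Compare {C}: total 135.
Compare {D}: total 137.
No size-1 selection does better; minimum is 111.

111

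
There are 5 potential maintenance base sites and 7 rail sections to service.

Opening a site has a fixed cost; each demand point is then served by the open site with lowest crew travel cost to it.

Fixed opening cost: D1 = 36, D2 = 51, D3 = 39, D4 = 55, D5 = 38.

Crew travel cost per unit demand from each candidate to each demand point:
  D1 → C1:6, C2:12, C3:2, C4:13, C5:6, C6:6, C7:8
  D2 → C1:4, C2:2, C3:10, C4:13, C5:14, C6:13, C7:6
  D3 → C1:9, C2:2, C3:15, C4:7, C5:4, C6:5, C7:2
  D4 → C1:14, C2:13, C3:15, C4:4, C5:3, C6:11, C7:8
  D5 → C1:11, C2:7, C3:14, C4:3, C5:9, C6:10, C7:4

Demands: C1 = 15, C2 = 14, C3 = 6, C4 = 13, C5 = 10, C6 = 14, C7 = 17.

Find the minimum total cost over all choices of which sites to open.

Open {D1, D3, D5}: assign each demand point to its cheapest open site.
  C1→D1 15×6=90, C2→D3 14×2=28, C3→D1 6×2=12, C4→D5 13×3=39, C5→D3 10×4=40, C6→D3 14×5=70, C7→D3 17×2=34
  crew travel cost 313, fixed 113 → total 426.
Compare {D1, D3}: crew travel cost 365 + fixed 75 = 440.
Compare {D1, D3, D4}: crew travel cost 316 + fixed 130 = 446.
Compare {D1, D2, D3, D5}: crew travel cost 283 + fixed 164 = 447.
All other subsets cost ≥ 440. Minimum total cost: 426.

426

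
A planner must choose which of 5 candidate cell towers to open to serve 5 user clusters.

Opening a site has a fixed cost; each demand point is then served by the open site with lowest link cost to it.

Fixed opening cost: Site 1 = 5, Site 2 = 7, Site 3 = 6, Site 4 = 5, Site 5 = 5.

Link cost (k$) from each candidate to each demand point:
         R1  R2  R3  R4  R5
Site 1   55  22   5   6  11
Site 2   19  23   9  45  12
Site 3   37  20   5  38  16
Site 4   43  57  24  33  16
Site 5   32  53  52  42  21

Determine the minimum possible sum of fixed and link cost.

Open {Site 1, Site 2}: assign each demand point to its cheapest open site.
  R1→Site 2 19, R2→Site 1 22, R3→Site 1 5, R4→Site 1 6, R5→Site 1 11
  link cost 63, fixed 12 → total 75.
Compare {Site 1, Site 2, Site 3}: link cost 61 + fixed 18 = 79.
Compare {Site 1, Site 2, Site 4}: link cost 63 + fixed 17 = 80.
Compare {Site 1, Site 2, Site 5}: link cost 63 + fixed 17 = 80.
All other subsets cost ≥ 79. Minimum total cost: 75.

75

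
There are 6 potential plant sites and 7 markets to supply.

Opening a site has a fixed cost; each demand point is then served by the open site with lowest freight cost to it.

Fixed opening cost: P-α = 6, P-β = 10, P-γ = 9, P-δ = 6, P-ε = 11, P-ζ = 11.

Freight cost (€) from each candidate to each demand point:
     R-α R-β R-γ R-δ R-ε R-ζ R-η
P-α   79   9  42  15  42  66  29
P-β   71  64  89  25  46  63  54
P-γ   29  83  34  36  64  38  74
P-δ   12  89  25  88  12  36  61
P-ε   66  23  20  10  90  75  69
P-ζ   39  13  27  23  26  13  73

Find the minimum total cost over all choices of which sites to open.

Open {P-α, P-δ, P-ζ}: assign each demand point to its cheapest open site.
  R-α→P-δ 12, R-β→P-α 9, R-γ→P-δ 25, R-δ→P-α 15, R-ε→P-δ 12, R-ζ→P-ζ 13, R-η→P-α 29
  freight cost 115, fixed 23 → total 138.
Compare {P-α, P-δ, P-ε, P-ζ}: freight cost 105 + fixed 34 = 139.
Compare {P-α, P-γ, P-δ, P-ζ}: freight cost 115 + fixed 32 = 147.
Compare {P-α, P-β, P-δ, P-ζ}: freight cost 115 + fixed 33 = 148.
All other subsets cost ≥ 139. Minimum total cost: 138.

138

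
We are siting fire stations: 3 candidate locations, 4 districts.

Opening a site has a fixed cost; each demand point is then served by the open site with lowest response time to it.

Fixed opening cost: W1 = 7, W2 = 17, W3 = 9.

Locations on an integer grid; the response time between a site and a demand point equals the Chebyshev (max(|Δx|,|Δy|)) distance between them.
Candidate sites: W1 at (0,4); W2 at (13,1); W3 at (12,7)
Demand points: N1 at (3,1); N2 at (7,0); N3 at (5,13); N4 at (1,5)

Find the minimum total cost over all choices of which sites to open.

27

Open {W1}: assign each demand point to its cheapest open site.
  N1→W1 3, N2→W1 7, N3→W1 9, N4→W1 1
  response time 20, fixed 7 → total 27.
Compare {W1, W3}: response time 18 + fixed 16 = 34.
Compare {W3}: response time 34 + fixed 9 = 43.
Compare {W1, W2}: response time 19 + fixed 24 = 43.
All other subsets cost ≥ 34. Minimum total cost: 27.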